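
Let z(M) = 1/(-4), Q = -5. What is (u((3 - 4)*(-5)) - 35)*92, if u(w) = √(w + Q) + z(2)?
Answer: -3243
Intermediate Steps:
z(M) = -¼
u(w) = -¼ + √(-5 + w) (u(w) = √(w - 5) - ¼ = √(-5 + w) - ¼ = -¼ + √(-5 + w))
(u((3 - 4)*(-5)) - 35)*92 = ((-¼ + √(-5 + (3 - 4)*(-5))) - 35)*92 = ((-¼ + √(-5 - 1*(-5))) - 35)*92 = ((-¼ + √(-5 + 5)) - 35)*92 = ((-¼ + √0) - 35)*92 = ((-¼ + 0) - 35)*92 = (-¼ - 35)*92 = -141/4*92 = -3243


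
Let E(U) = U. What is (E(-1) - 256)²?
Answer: 66049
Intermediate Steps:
(E(-1) - 256)² = (-1 - 256)² = (-257)² = 66049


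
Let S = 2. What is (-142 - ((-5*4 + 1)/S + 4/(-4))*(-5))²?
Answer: 151321/4 ≈ 37830.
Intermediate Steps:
(-142 - ((-5*4 + 1)/S + 4/(-4))*(-5))² = (-142 - ((-5*4 + 1)/2 + 4/(-4))*(-5))² = (-142 - ((-20 + 1)*(½) + 4*(-¼))*(-5))² = (-142 - (-19*½ - 1)*(-5))² = (-142 - (-19/2 - 1)*(-5))² = (-142 - 1*(-21/2)*(-5))² = (-142 + (21/2)*(-5))² = (-142 - 105/2)² = (-389/2)² = 151321/4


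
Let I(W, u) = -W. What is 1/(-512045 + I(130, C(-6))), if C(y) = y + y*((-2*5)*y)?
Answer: -1/512175 ≈ -1.9525e-6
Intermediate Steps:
C(y) = y - 10*y**2 (C(y) = y + y*(-10*y) = y - 10*y**2)
1/(-512045 + I(130, C(-6))) = 1/(-512045 - 1*130) = 1/(-512045 - 130) = 1/(-512175) = -1/512175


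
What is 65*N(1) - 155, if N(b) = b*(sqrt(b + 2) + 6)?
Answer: 235 + 65*sqrt(3) ≈ 347.58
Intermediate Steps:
N(b) = b*(6 + sqrt(2 + b)) (N(b) = b*(sqrt(2 + b) + 6) = b*(6 + sqrt(2 + b)))
65*N(1) - 155 = 65*(1*(6 + sqrt(2 + 1))) - 155 = 65*(1*(6 + sqrt(3))) - 155 = 65*(6 + sqrt(3)) - 155 = (390 + 65*sqrt(3)) - 155 = 235 + 65*sqrt(3)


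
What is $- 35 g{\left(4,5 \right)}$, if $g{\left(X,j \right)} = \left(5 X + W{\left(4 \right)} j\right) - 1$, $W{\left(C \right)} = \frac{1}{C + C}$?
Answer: $- \frac{5495}{8} \approx -686.88$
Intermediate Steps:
$W{\left(C \right)} = \frac{1}{2 C}$
$g{\left(X,j \right)} = -1 + 5 X + \frac{j}{8}$ ($g{\left(X,j \right)} = \left(5 X + \frac{1}{2 \cdot 4} j\right) - 1 = \left(5 X + \frac{1}{2} \cdot \frac{1}{4} j\right) - 1 = \left(5 X + \frac{j}{8}\right) - 1 = -1 + 5 X + \frac{j}{8}$)
$- 35 g{\left(4,5 \right)} = - 35 \left(-1 + 5 \cdot 4 + \frac{1}{8} \cdot 5\right) = - 35 \left(-1 + 20 + \frac{5}{8}\right) = \left(-35\right) \frac{157}{8} = - \frac{5495}{8}$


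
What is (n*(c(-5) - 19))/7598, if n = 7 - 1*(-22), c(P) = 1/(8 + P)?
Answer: -28/393 ≈ -0.071247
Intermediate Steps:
n = 29 (n = 7 + 22 = 29)
(n*(c(-5) - 19))/7598 = (29*(1/(8 - 5) - 19))/7598 = (29*(1/3 - 19))*(1/7598) = (29*(⅓ - 19))*(1/7598) = (29*(-56/3))*(1/7598) = -1624/3*1/7598 = -28/393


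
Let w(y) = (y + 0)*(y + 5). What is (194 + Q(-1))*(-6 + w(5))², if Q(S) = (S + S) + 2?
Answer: 375584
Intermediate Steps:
w(y) = y*(5 + y)
Q(S) = 2 + 2*S (Q(S) = 2*S + 2 = 2 + 2*S)
(194 + Q(-1))*(-6 + w(5))² = (194 + (2 + 2*(-1)))*(-6 + 5*(5 + 5))² = (194 + (2 - 2))*(-6 + 5*10)² = (194 + 0)*(-6 + 50)² = 194*44² = 194*1936 = 375584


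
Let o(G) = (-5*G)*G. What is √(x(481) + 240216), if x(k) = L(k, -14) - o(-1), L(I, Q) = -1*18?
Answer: √240203 ≈ 490.10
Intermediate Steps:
L(I, Q) = -18
o(G) = -5*G²
x(k) = -13 (x(k) = -18 - (-5)*(-1)² = -18 - (-5) = -18 - 1*(-5) = -18 + 5 = -13)
√(x(481) + 240216) = √(-13 + 240216) = √240203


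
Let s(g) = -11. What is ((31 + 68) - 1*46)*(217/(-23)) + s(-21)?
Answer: -11754/23 ≈ -511.04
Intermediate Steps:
((31 + 68) - 1*46)*(217/(-23)) + s(-21) = ((31 + 68) - 1*46)*(217/(-23)) - 11 = (99 - 46)*(217*(-1/23)) - 11 = 53*(-217/23) - 11 = -11501/23 - 11 = -11754/23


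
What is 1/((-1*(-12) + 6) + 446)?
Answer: 1/464 ≈ 0.0021552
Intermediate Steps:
1/((-1*(-12) + 6) + 446) = 1/((12 + 6) + 446) = 1/(18 + 446) = 1/464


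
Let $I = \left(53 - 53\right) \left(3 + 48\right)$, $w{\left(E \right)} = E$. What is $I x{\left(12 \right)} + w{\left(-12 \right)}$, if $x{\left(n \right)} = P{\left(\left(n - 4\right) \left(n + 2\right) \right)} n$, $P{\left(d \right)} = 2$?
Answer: $-12$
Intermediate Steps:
$I = 0$ ($I = 0 \cdot 51 = 0$)
$x{\left(n \right)} = 2 n$
$I x{\left(12 \right)} + w{\left(-12 \right)} = 0 \cdot 2 \cdot 12 - 12 = 0 \cdot 24 - 12 = 0 - 12 = -12$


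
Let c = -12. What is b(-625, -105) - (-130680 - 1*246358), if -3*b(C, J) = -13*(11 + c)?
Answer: 1131101/3 ≈ 3.7703e+5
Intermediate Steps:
b(C, J) = -13/3 (b(C, J) = -(-13)*(11 - 12)/3 = -(-13)*(-1)/3 = -⅓*13 = -13/3)
b(-625, -105) - (-130680 - 1*246358) = -13/3 - (-130680 - 1*246358) = -13/3 - (-130680 - 246358) = -13/3 - 1*(-377038) = -13/3 + 377038 = 1131101/3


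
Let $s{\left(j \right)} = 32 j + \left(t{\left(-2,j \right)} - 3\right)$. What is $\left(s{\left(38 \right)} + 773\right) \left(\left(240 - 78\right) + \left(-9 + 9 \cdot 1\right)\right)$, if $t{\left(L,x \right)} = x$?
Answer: $327888$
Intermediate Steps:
$s{\left(j \right)} = -3 + 33 j$ ($s{\left(j \right)} = 32 j + \left(j - 3\right) = 32 j + \left(-3 + j\right) = -3 + 33 j$)
$\left(s{\left(38 \right)} + 773\right) \left(\left(240 - 78\right) + \left(-9 + 9 \cdot 1\right)\right) = \left(\left(-3 + 33 \cdot 38\right) + 773\right) \left(\left(240 - 78\right) + \left(-9 + 9 \cdot 1\right)\right) = \left(\left(-3 + 1254\right) + 773\right) \left(162 + \left(-9 + 9\right)\right) = \left(1251 + 773\right) \left(162 + 0\right) = 2024 \cdot 162 = 327888$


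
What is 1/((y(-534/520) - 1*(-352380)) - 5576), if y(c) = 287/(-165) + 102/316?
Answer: 26070/9041143349 ≈ 2.8835e-6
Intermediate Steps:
y(c) = -36931/26070 (y(c) = 287*(-1/165) + 102*(1/316) = -287/165 + 51/158 = -36931/26070)
1/((y(-534/520) - 1*(-352380)) - 5576) = 1/((-36931/26070 - 1*(-352380)) - 5576) = 1/((-36931/26070 + 352380) - 5576) = 1/(9186509669/26070 - 5576) = 1/(9041143349/26070) = 26070/9041143349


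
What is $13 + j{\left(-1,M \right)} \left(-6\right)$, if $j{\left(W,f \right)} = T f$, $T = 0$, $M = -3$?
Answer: $13$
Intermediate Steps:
$j{\left(W,f \right)} = 0$ ($j{\left(W,f \right)} = 0 f = 0$)
$13 + j{\left(-1,M \right)} \left(-6\right) = 13 + 0 \left(-6\right) = 13 + 0 = 13$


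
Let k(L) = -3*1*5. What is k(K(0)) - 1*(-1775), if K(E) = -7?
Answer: 1760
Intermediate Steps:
k(L) = -15 (k(L) = -3*5 = -15)
k(K(0)) - 1*(-1775) = -15 - 1*(-1775) = -15 + 1775 = 1760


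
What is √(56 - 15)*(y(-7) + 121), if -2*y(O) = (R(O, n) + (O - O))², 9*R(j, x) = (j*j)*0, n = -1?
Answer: 121*√41 ≈ 774.78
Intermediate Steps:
R(j, x) = 0 (R(j, x) = ((j*j)*0)/9 = (j²*0)/9 = (⅑)*0 = 0)
y(O) = 0 (y(O) = -(0 + (O - O))²/2 = -(0 + 0)²/2 = -½*0² = -½*0 = 0)
√(56 - 15)*(y(-7) + 121) = √(56 - 15)*(0 + 121) = √41*121 = 121*√41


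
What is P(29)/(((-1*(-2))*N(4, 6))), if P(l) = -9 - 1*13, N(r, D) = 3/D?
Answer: -22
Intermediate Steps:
P(l) = -22 (P(l) = -9 - 13 = -22)
P(29)/(((-1*(-2))*N(4, 6))) = -22/1 = -22*1 = -22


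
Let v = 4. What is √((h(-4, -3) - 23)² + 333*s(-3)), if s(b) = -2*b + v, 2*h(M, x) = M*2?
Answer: 3*√451 ≈ 63.710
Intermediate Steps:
h(M, x) = M (h(M, x) = (M*2)/2 = (2*M)/2 = M)
s(b) = 4 - 2*b (s(b) = -2*b + 4 = 4 - 2*b)
√((h(-4, -3) - 23)² + 333*s(-3)) = √((-4 - 23)² + 333*(4 - 2*(-3))) = √((-27)² + 333*(4 + 6)) = √(729 + 333*10) = √(729 + 3330) = √4059 = 3*√451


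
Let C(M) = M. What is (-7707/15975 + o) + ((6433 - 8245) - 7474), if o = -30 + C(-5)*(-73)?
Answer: -47666644/5325 ≈ -8951.5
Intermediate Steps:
o = 335 (o = -30 - 5*(-73) = -30 + 365 = 335)
(-7707/15975 + o) + ((6433 - 8245) - 7474) = (-7707/15975 + 335) + ((6433 - 8245) - 7474) = (-7707*1/15975 + 335) + (-1812 - 7474) = (-2569/5325 + 335) - 9286 = 1781306/5325 - 9286 = -47666644/5325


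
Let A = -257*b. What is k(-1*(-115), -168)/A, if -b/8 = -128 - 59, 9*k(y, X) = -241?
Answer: 241/3460248 ≈ 6.9648e-5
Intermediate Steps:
k(y, X) = -241/9 (k(y, X) = (⅑)*(-241) = -241/9)
b = 1496 (b = -8*(-128 - 59) = -8*(-187) = 1496)
A = -384472 (A = -257*1496 = -384472)
k(-1*(-115), -168)/A = -241/9/(-384472) = -241/9*(-1/384472) = 241/3460248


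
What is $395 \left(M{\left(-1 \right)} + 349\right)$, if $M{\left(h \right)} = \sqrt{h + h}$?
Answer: $137855 + 395 i \sqrt{2} \approx 1.3786 \cdot 10^{5} + 558.61 i$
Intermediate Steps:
$M{\left(h \right)} = \sqrt{2} \sqrt{h}$ ($M{\left(h \right)} = \sqrt{2 h} = \sqrt{2} \sqrt{h}$)
$395 \left(M{\left(-1 \right)} + 349\right) = 395 \left(\sqrt{2} \sqrt{-1} + 349\right) = 395 \left(\sqrt{2} i + 349\right) = 395 \left(i \sqrt{2} + 349\right) = 395 \left(349 + i \sqrt{2}\right) = 137855 + 395 i \sqrt{2}$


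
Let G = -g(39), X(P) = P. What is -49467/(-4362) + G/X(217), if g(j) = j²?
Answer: 1366579/315518 ≈ 4.3312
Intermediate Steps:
G = -1521 (G = -1*39² = -1*1521 = -1521)
-49467/(-4362) + G/X(217) = -49467/(-4362) - 1521/217 = -49467*(-1/4362) - 1521*1/217 = 16489/1454 - 1521/217 = 1366579/315518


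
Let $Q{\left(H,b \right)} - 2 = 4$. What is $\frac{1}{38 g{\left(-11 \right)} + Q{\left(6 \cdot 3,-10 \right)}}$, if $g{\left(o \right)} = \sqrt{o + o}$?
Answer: $\frac{3}{15902} - \frac{19 i \sqrt{22}}{15902} \approx 0.00018866 - 0.0056042 i$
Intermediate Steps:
$g{\left(o \right)} = \sqrt{2} \sqrt{o}$ ($g{\left(o \right)} = \sqrt{2 o} = \sqrt{2} \sqrt{o}$)
$Q{\left(H,b \right)} = 6$ ($Q{\left(H,b \right)} = 2 + 4 = 6$)
$\frac{1}{38 g{\left(-11 \right)} + Q{\left(6 \cdot 3,-10 \right)}} = \frac{1}{38 \sqrt{2} \sqrt{-11} + 6} = \frac{1}{38 \sqrt{2} i \sqrt{11} + 6} = \frac{1}{38 i \sqrt{22} + 6} = \frac{1}{6 + 38 i \sqrt{22}}$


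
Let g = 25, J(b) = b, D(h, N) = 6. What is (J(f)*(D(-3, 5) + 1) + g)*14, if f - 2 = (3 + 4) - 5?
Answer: 742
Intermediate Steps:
f = 4 (f = 2 + ((3 + 4) - 5) = 2 + (7 - 5) = 2 + 2 = 4)
(J(f)*(D(-3, 5) + 1) + g)*14 = (4*(6 + 1) + 25)*14 = (4*7 + 25)*14 = (28 + 25)*14 = 53*14 = 742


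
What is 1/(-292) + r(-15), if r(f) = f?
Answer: -4381/292 ≈ -15.003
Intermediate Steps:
1/(-292) + r(-15) = 1/(-292) - 15 = -1/292 - 15 = -4381/292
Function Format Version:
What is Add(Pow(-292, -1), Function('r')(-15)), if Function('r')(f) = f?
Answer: Rational(-4381, 292) ≈ -15.003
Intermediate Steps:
Add(Pow(-292, -1), Function('r')(-15)) = Add(Pow(-292, -1), -15) = Add(Rational(-1, 292), -15) = Rational(-4381, 292)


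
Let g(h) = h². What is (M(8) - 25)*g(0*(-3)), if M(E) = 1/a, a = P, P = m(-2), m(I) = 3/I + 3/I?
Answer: 0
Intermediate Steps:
m(I) = 6/I
P = -3 (P = 6/(-2) = 6*(-½) = -3)
a = -3
M(E) = -⅓ (M(E) = 1/(-3) = -⅓)
(M(8) - 25)*g(0*(-3)) = (-⅓ - 25)*(0*(-3))² = -76/3*0² = -76/3*0 = 0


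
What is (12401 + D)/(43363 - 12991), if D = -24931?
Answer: -6265/15186 ≈ -0.41255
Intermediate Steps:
(12401 + D)/(43363 - 12991) = (12401 - 24931)/(43363 - 12991) = -12530/30372 = -12530*1/30372 = -6265/15186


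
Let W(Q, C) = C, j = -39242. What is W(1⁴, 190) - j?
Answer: 39432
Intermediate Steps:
W(1⁴, 190) - j = 190 - 1*(-39242) = 190 + 39242 = 39432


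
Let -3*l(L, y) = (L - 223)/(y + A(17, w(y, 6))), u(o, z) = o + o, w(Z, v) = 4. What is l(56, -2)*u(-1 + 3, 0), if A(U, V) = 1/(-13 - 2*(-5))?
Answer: -668/7 ≈ -95.429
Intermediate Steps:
u(o, z) = 2*o
A(U, V) = -1/3 (A(U, V) = 1/(-13 + 10) = 1/(-3) = -1/3)
l(L, y) = -(-223 + L)/(3*(-1/3 + y)) (l(L, y) = -(L - 223)/(3*(y - 1/3)) = -(-223 + L)/(3*(-1/3 + y)))
l(56, -2)*u(-1 + 3, 0) = ((223 - 1*56)/(-1 + 3*(-2)))*(2*(-1 + 3)) = ((223 - 56)/(-1 - 6))*(2*2) = (167/(-7))*4 = -1/7*167*4 = -167/7*4 = -668/7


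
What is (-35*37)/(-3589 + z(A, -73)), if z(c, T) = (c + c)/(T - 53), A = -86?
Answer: 81585/226021 ≈ 0.36096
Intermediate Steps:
z(c, T) = 2*c/(-53 + T) (z(c, T) = (2*c)/(-53 + T) = 2*c/(-53 + T))
(-35*37)/(-3589 + z(A, -73)) = (-35*37)/(-3589 + 2*(-86)/(-53 - 73)) = -1295/(-3589 + 2*(-86)/(-126)) = -1295/(-3589 + 2*(-86)*(-1/126)) = -1295/(-3589 + 86/63) = -1295/(-226021/63) = -63/226021*(-1295) = 81585/226021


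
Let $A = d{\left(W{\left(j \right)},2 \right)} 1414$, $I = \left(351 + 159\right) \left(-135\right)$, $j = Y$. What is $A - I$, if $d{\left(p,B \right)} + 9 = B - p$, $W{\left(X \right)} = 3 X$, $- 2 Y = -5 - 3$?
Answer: $41984$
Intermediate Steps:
$Y = 4$ ($Y = - \frac{-5 - 3}{2} = \left(- \frac{1}{2}\right) \left(-8\right) = 4$)
$j = 4$
$d{\left(p,B \right)} = -9 + B - p$ ($d{\left(p,B \right)} = -9 + \left(B - p\right) = -9 + B - p$)
$I = -68850$ ($I = 510 \left(-135\right) = -68850$)
$A = -26866$ ($A = \left(-9 + 2 - 3 \cdot 4\right) 1414 = \left(-9 + 2 - 12\right) 1414 = \left(-19\right) 1414 = -26866$)
$A - I = -26866 - -68850 = -26866 + 68850 = 41984$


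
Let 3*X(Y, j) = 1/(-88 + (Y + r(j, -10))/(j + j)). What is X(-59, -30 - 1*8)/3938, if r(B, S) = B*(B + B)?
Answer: -38/56216919 ≈ -6.7595e-7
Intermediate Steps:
r(B, S) = 2*B² (r(B, S) = B*(2*B) = 2*B²)
X(Y, j) = 1/(3*(-88 + (Y + 2*j²)/(2*j))) (X(Y, j) = 1/(3*(-88 + (Y + 2*j²)/(j + j))) = 1/(3*(-88 + (Y + 2*j²)/((2*j)))) = 1/(3*(-88 + (Y + 2*j²)*(1/(2*j)))) = 1/(3*(-88 + (Y + 2*j²)/(2*j))))
X(-59, -30 - 1*8)/3938 = (2*(-30 - 1*8)/(3*(-59 - 176*(-30 - 1*8) + 2*(-30 - 1*8)²)))/3938 = (2*(-30 - 8)/(3*(-59 - 176*(-30 - 8) + 2*(-30 - 8)²)))*(1/3938) = ((⅔)*(-38)/(-59 - 176*(-38) + 2*(-38)²))*(1/3938) = ((⅔)*(-38)/(-59 + 6688 + 2*1444))*(1/3938) = ((⅔)*(-38)/(-59 + 6688 + 2888))*(1/3938) = ((⅔)*(-38)/9517)*(1/3938) = ((⅔)*(-38)*(1/9517))*(1/3938) = -76/28551*1/3938 = -38/56216919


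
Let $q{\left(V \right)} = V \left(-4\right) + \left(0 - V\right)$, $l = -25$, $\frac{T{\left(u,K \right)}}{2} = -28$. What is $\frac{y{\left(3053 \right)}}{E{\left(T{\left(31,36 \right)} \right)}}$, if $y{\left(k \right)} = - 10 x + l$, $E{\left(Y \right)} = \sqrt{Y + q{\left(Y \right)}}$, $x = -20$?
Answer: $\frac{25 \sqrt{14}}{8} \approx 11.693$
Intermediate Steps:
$T{\left(u,K \right)} = -56$ ($T{\left(u,K \right)} = 2 \left(-28\right) = -56$)
$q{\left(V \right)} = - 5 V$ ($q{\left(V \right)} = - 4 V - V = - 5 V$)
$E{\left(Y \right)} = 2 \sqrt{- Y}$ ($E{\left(Y \right)} = \sqrt{Y - 5 Y} = \sqrt{- 4 Y} = 2 \sqrt{- Y}$)
$y{\left(k \right)} = 175$ ($y{\left(k \right)} = \left(-10\right) \left(-20\right) - 25 = 200 - 25 = 175$)
$\frac{y{\left(3053 \right)}}{E{\left(T{\left(31,36 \right)} \right)}} = \frac{175}{2 \sqrt{\left(-1\right) \left(-56\right)}} = \frac{175}{2 \sqrt{56}} = \frac{175}{2 \cdot 2 \sqrt{14}} = \frac{175}{4 \sqrt{14}} = 175 \frac{\sqrt{14}}{56} = \frac{25 \sqrt{14}}{8}$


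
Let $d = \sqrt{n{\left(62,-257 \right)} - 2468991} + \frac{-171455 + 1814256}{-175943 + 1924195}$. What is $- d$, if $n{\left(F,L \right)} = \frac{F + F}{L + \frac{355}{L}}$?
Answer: $- \frac{1642801}{1748252} - \frac{i \sqrt{680437265190358}}{16601} \approx -0.93968 - 1571.3 i$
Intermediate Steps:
$n{\left(F,L \right)} = \frac{2 F}{L + \frac{355}{L}}$
$d = \frac{1642801}{1748252} + \frac{i \sqrt{680437265190358}}{16601}$ ($d = \sqrt{2 \cdot 62 \left(-257\right) \frac{1}{355 + \left(-257\right)^{2}} - 2468991} + \frac{-171455 + 1814256}{-175943 + 1924195} = \sqrt{2 \cdot 62 \left(-257\right) \frac{1}{355 + 66049} - 2468991} + \frac{1642801}{1748252} = \sqrt{2 \cdot 62 \left(-257\right) \frac{1}{66404} - 2468991} + 1642801 \cdot \frac{1}{1748252} = \sqrt{2 \cdot 62 \left(-257\right) \frac{1}{66404} - 2468991} + \frac{1642801}{1748252} = \sqrt{- \frac{7967}{16601} - 2468991} + \frac{1642801}{1748252} = \sqrt{- \frac{40987727558}{16601}} + \frac{1642801}{1748252} = \frac{i \sqrt{680437265190358}}{16601} + \frac{1642801}{1748252} = \frac{1642801}{1748252} + \frac{i \sqrt{680437265190358}}{16601} \approx 0.93968 + 1571.3 i$)
$- d = - (\frac{1642801}{1748252} + \frac{i \sqrt{680437265190358}}{16601}) = - \frac{1642801}{1748252} - \frac{i \sqrt{680437265190358}}{16601}$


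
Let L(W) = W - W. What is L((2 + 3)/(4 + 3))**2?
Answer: 0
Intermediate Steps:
L(W) = 0
L((2 + 3)/(4 + 3))**2 = 0**2 = 0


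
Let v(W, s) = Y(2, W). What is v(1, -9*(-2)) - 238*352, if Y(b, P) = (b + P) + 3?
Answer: -83770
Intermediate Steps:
Y(b, P) = 3 + P + b (Y(b, P) = (P + b) + 3 = 3 + P + b)
v(W, s) = 5 + W (v(W, s) = 3 + W + 2 = 5 + W)
v(1, -9*(-2)) - 238*352 = (5 + 1) - 238*352 = 6 - 83776 = -83770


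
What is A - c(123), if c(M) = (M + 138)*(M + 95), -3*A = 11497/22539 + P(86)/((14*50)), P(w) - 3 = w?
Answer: -2693100500071/47331900 ≈ -56898.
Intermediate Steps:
P(w) = 3 + w
A = -10053871/47331900 (A = -(11497/22539 + (3 + 86)/((14*50)))/3 = -(11497*(1/22539) + 89/700)/3 = -(11497/22539 + 89*(1/700))/3 = -(11497/22539 + 89/700)/3 = -1/3*10053871/15777300 = -10053871/47331900 ≈ -0.21241)
c(M) = (95 + M)*(138 + M) (c(M) = (138 + M)*(95 + M) = (95 + M)*(138 + M))
A - c(123) = -10053871/47331900 - (13110 + 123**2 + 233*123) = -10053871/47331900 - (13110 + 15129 + 28659) = -10053871/47331900 - 1*56898 = -10053871/47331900 - 56898 = -2693100500071/47331900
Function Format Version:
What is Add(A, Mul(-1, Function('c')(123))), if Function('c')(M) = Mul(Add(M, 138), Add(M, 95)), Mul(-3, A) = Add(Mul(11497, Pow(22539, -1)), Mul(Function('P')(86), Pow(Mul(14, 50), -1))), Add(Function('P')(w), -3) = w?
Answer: Rational(-2693100500071, 47331900) ≈ -56898.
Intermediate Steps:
Function('P')(w) = Add(3, w)
A = Rational(-10053871, 47331900) (A = Mul(Rational(-1, 3), Add(Mul(11497, Pow(22539, -1)), Mul(Add(3, 86), Pow(Mul(14, 50), -1)))) = Mul(Rational(-1, 3), Add(Mul(11497, Rational(1, 22539)), Mul(89, Pow(700, -1)))) = Mul(Rational(-1, 3), Add(Rational(11497, 22539), Mul(89, Rational(1, 700)))) = Mul(Rational(-1, 3), Add(Rational(11497, 22539), Rational(89, 700))) = Mul(Rational(-1, 3), Rational(10053871, 15777300)) = Rational(-10053871, 47331900) ≈ -0.21241)
Function('c')(M) = Mul(Add(95, M), Add(138, M)) (Function('c')(M) = Mul(Add(138, M), Add(95, M)) = Mul(Add(95, M), Add(138, M)))
Add(A, Mul(-1, Function('c')(123))) = Add(Rational(-10053871, 47331900), Mul(-1, Add(13110, Pow(123, 2), Mul(233, 123)))) = Add(Rational(-10053871, 47331900), Mul(-1, Add(13110, 15129, 28659))) = Add(Rational(-10053871, 47331900), Mul(-1, 56898)) = Add(Rational(-10053871, 47331900), -56898) = Rational(-2693100500071, 47331900)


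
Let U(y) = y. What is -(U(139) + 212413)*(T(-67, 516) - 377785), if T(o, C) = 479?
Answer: 80197144912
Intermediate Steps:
-(U(139) + 212413)*(T(-67, 516) - 377785) = -(139 + 212413)*(479 - 377785) = -212552*(-377306) = -1*(-80197144912) = 80197144912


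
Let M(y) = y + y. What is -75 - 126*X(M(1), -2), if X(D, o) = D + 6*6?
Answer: -4863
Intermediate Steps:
M(y) = 2*y
X(D, o) = 36 + D (X(D, o) = D + 36 = 36 + D)
-75 - 126*X(M(1), -2) = -75 - 126*(36 + 2*1) = -75 - 126*(36 + 2) = -75 - 126*38 = -75 - 4788 = -4863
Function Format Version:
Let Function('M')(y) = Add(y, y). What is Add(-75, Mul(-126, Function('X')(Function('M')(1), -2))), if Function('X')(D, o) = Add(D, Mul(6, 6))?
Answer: -4863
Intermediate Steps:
Function('M')(y) = Mul(2, y)
Function('X')(D, o) = Add(36, D) (Function('X')(D, o) = Add(D, 36) = Add(36, D))
Add(-75, Mul(-126, Function('X')(Function('M')(1), -2))) = Add(-75, Mul(-126, Add(36, Mul(2, 1)))) = Add(-75, Mul(-126, Add(36, 2))) = Add(-75, Mul(-126, 38)) = Add(-75, -4788) = -4863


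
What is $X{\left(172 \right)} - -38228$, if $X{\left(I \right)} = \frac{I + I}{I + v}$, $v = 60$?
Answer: $\frac{1108655}{29} \approx 38230.0$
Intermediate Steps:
$X{\left(I \right)} = \frac{2 I}{60 + I}$ ($X{\left(I \right)} = \frac{I + I}{I + 60} = \frac{2 I}{60 + I}$)
$X{\left(172 \right)} - -38228 = 2 \cdot 172 \frac{1}{60 + 172} - -38228 = 2 \cdot 172 \cdot \frac{1}{232} + 38228 = \frac{43}{29} + 38228 = \frac{1108655}{29}$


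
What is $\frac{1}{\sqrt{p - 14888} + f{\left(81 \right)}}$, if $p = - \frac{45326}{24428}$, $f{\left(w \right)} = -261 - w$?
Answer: $- \frac{1392396}{536820997} - \frac{i \sqrt{2221295384730}}{1610462991} \approx -0.0025938 - 0.00092545 i$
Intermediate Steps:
$p = - \frac{22663}{12214}$ ($p = \left(-45326\right) \frac{1}{24428} = - \frac{22663}{12214} \approx -1.8555$)
$\frac{1}{\sqrt{p - 14888} + f{\left(81 \right)}} = \frac{1}{\sqrt{- \frac{22663}{12214} - 14888} - 342} = \frac{1}{\sqrt{- \frac{181864695}{12214}} - 342} = \frac{1}{\frac{i \sqrt{2221295384730}}{12214} - 342} = \frac{1}{-342 + \frac{i \sqrt{2221295384730}}{12214}}$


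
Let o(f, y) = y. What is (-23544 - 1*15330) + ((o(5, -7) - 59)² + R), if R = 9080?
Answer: -25438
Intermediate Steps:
(-23544 - 1*15330) + ((o(5, -7) - 59)² + R) = (-23544 - 1*15330) + ((-7 - 59)² + 9080) = (-23544 - 15330) + ((-66)² + 9080) = -38874 + (4356 + 9080) = -38874 + 13436 = -25438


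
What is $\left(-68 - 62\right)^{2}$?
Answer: $16900$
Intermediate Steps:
$\left(-68 - 62\right)^{2} = \left(-130\right)^{2} = 16900$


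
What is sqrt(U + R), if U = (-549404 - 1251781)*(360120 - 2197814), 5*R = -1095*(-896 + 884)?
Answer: sqrt(3310026870018) ≈ 1.8193e+6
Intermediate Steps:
R = 2628 (R = (-1095*(-896 + 884))/5 = (-1095*(-12))/5 = (1/5)*13140 = 2628)
U = 3310026867390 (U = -1801185*(-1837694) = 3310026867390)
sqrt(U + R) = sqrt(3310026867390 + 2628) = sqrt(3310026870018)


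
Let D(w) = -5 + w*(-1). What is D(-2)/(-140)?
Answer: 3/140 ≈ 0.021429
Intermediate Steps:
D(w) = -5 - w
D(-2)/(-140) = (-5 - 1*(-2))/(-140) = (-5 + 2)*(-1/140) = -3*(-1/140) = 3/140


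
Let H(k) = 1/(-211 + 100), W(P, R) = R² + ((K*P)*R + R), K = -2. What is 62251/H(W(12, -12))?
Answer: -6909861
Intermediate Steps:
W(P, R) = R + R² - 2*P*R (W(P, R) = R² + ((-2*P)*R + R) = R² + (-2*P*R + R) = R² + (R - 2*P*R) = R + R² - 2*P*R)
H(k) = -1/111 (H(k) = 1/(-111) = -1/111)
62251/H(W(12, -12)) = 62251/(-1/111) = 62251*(-111) = -6909861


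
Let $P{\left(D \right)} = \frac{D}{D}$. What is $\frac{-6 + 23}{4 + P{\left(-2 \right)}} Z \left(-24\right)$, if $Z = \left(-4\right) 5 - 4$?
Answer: $\frac{9792}{5} \approx 1958.4$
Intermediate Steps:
$P{\left(D \right)} = 1$
$Z = -24$ ($Z = -20 - 4 = -24$)
$\frac{-6 + 23}{4 + P{\left(-2 \right)}} Z \left(-24\right) = \frac{-6 + 23}{4 + 1} \left(-24\right) \left(-24\right) = \frac{17}{5} \left(-24\right) \left(-24\right) = \left(- \frac{408}{5}\right) \left(-24\right) = \frac{9792}{5}$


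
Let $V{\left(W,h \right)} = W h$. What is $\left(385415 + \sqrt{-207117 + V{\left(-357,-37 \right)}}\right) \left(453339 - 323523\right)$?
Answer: $50033033640 + 259632 i \sqrt{48477} \approx 5.0033 \cdot 10^{10} + 5.7164 \cdot 10^{7} i$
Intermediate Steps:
$\left(385415 + \sqrt{-207117 + V{\left(-357,-37 \right)}}\right) \left(453339 - 323523\right) = \left(385415 + \sqrt{-207117 - -13209}\right) \left(453339 - 323523\right) = \left(385415 + \sqrt{-207117 + 13209}\right) 129816 = \left(385415 + \sqrt{-193908}\right) 129816 = \left(385415 + 2 i \sqrt{48477}\right) 129816 = 50033033640 + 259632 i \sqrt{48477}$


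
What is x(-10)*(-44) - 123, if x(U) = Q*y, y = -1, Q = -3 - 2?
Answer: -343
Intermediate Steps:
Q = -5
x(U) = 5 (x(U) = -5*(-1) = 5)
x(-10)*(-44) - 123 = 5*(-44) - 123 = -220 - 123 = -343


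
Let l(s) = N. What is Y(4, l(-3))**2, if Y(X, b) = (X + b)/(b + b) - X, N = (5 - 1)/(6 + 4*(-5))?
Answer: 441/4 ≈ 110.25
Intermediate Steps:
N = -2/7 (N = 4/(6 - 20) = 4/(-14) = 4*(-1/14) = -2/7 ≈ -0.28571)
l(s) = -2/7
Y(X, b) = -X + (X + b)/(2*b) (Y(X, b) = (X + b)/((2*b)) - X = (X + b)*(1/(2*b)) - X = (X + b)/(2*b) - X = -X + (X + b)/(2*b))
Y(4, l(-3))**2 = (1/2 - 1*4 + (1/2)*4/(-2/7))**2 = (1/2 - 4 + (1/2)*4*(-7/2))**2 = (1/2 - 4 - 7)**2 = (-21/2)**2 = 441/4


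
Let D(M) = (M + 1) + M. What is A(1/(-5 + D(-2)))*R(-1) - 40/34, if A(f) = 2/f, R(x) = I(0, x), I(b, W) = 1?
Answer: -292/17 ≈ -17.176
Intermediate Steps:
D(M) = 1 + 2*M (D(M) = (1 + M) + M = 1 + 2*M)
R(x) = 1
A(1/(-5 + D(-2)))*R(-1) - 40/34 = (2/(1/(-5 + (1 + 2*(-2)))))*1 - 40/34 = (2/(1/(-5 + (1 - 4))))*1 - 40*1/34 = (2/(1/(-5 - 3)))*1 - 20/17 = (2/(1/(-8)))*1 - 20/17 = (2/(-1/8))*1 - 20/17 = (2*(-8))*1 - 20/17 = -16*1 - 20/17 = -16 - 20/17 = -292/17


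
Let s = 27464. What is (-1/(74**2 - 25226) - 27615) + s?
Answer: -2982249/19750 ≈ -151.00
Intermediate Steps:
(-1/(74**2 - 25226) - 27615) + s = (-1/(74**2 - 25226) - 27615) + 27464 = (-1/(5476 - 25226) - 27615) + 27464 = (-1/(-19750) - 27615) + 27464 = (-1*(-1/19750) - 27615) + 27464 = (1/19750 - 27615) + 27464 = -545396249/19750 + 27464 = -2982249/19750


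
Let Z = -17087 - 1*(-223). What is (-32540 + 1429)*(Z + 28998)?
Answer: -377500874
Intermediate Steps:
Z = -16864 (Z = -17087 + 223 = -16864)
(-32540 + 1429)*(Z + 28998) = (-32540 + 1429)*(-16864 + 28998) = -31111*12134 = -377500874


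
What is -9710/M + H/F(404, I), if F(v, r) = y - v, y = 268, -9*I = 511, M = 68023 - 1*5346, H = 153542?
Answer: -4812436247/4262036 ≈ -1129.1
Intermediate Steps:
M = 62677 (M = 68023 - 5346 = 62677)
I = -511/9 (I = -⅑*511 = -511/9 ≈ -56.778)
F(v, r) = 268 - v
-9710/M + H/F(404, I) = -9710/62677 + 153542/(268 - 1*404) = -9710*1/62677 + 153542/(268 - 404) = -9710/62677 + 153542/(-136) = -9710/62677 + 153542*(-1/136) = -9710/62677 - 76771/68 = -4812436247/4262036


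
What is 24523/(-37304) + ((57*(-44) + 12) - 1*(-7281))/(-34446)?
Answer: -170536483/214162264 ≈ -0.79630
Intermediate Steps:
24523/(-37304) + ((57*(-44) + 12) - 1*(-7281))/(-34446) = 24523*(-1/37304) + ((-2508 + 12) + 7281)*(-1/34446) = -24523/37304 + (-2496 + 7281)*(-1/34446) = -24523/37304 + 4785*(-1/34446) = -24523/37304 - 1595/11482 = -170536483/214162264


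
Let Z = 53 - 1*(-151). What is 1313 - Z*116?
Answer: -22351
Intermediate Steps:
Z = 204 (Z = 53 + 151 = 204)
1313 - Z*116 = 1313 - 204*116 = 1313 - 1*23664 = 1313 - 23664 = -22351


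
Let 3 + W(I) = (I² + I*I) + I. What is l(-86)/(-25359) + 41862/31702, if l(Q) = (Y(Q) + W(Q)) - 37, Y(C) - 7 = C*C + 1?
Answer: 180957659/401965509 ≈ 0.45018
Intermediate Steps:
W(I) = -3 + I + 2*I² (W(I) = -3 + ((I² + I*I) + I) = -3 + ((I² + I²) + I) = -3 + (2*I² + I) = -3 + (I + 2*I²) = -3 + I + 2*I²)
Y(C) = 8 + C² (Y(C) = 7 + (C*C + 1) = 7 + (C² + 1) = 7 + (1 + C²) = 8 + C²)
l(Q) = -32 + Q + 3*Q² (l(Q) = ((8 + Q²) + (-3 + Q + 2*Q²)) - 37 = (5 + Q + 3*Q²) - 37 = -32 + Q + 3*Q²)
l(-86)/(-25359) + 41862/31702 = (-32 - 86 + 3*(-86)²)/(-25359) + 41862/31702 = (-32 - 86 + 3*7396)*(-1/25359) + 41862*(1/31702) = (-32 - 86 + 22188)*(-1/25359) + 20931/15851 = 22070*(-1/25359) + 20931/15851 = -22070/25359 + 20931/15851 = 180957659/401965509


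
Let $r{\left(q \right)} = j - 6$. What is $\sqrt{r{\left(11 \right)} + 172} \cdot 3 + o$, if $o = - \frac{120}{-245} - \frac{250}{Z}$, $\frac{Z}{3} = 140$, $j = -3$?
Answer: $- \frac{31}{294} + 3 \sqrt{163} \approx 38.196$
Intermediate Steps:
$Z = 420$ ($Z = 3 \cdot 140 = 420$)
$r{\left(q \right)} = -9$ ($r{\left(q \right)} = -3 - 6 = -9$)
$o = - \frac{31}{294}$ ($o = - \frac{120}{-245} - \frac{250}{420} = \left(-120\right) \left(- \frac{1}{245}\right) - \frac{25}{42} = \frac{24}{49} - \frac{25}{42} = - \frac{31}{294} \approx -0.10544$)
$\sqrt{r{\left(11 \right)} + 172} \cdot 3 + o = \sqrt{-9 + 172} \cdot 3 - \frac{31}{294} = \sqrt{163} \cdot 3 - \frac{31}{294} = 3 \sqrt{163} - \frac{31}{294} = - \frac{31}{294} + 3 \sqrt{163}$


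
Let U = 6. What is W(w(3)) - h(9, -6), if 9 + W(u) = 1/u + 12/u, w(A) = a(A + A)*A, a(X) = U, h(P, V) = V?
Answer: -41/18 ≈ -2.2778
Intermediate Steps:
a(X) = 6
w(A) = 6*A
W(u) = -9 + 13/u (W(u) = -9 + (1/u + 12/u) = -9 + 13/u)
W(w(3)) - h(9, -6) = (-9 + 13/((6*3))) - 1*(-6) = (-9 + 13/18) + 6 = -149/18 + 6 = -41/18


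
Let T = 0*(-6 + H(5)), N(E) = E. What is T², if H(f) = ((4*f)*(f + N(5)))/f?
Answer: 0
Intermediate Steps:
H(f) = 20 + 4*f (H(f) = ((4*f)*(f + 5))/f = ((4*f)*(5 + f))/f = (4*f*(5 + f))/f = 20 + 4*f)
T = 0 (T = 0*(-6 + (20 + 4*5)) = 0*(-6 + (20 + 20)) = 0*(-6 + 40) = 0*34 = 0)
T² = 0² = 0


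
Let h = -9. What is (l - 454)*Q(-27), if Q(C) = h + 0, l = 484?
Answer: -270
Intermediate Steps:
Q(C) = -9 (Q(C) = -9 + 0 = -9)
(l - 454)*Q(-27) = (484 - 454)*(-9) = 30*(-9) = -270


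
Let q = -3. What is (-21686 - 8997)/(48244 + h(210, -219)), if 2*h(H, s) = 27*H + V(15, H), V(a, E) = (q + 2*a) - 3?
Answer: -30683/51091 ≈ -0.60056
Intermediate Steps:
V(a, E) = -6 + 2*a (V(a, E) = (-3 + 2*a) - 3 = -6 + 2*a)
h(H, s) = 12 + 27*H/2 (h(H, s) = (27*H + (-6 + 2*15))/2 = (27*H + (-6 + 30))/2 = (27*H + 24)/2 = (24 + 27*H)/2 = 12 + 27*H/2)
(-21686 - 8997)/(48244 + h(210, -219)) = (-21686 - 8997)/(48244 + (12 + (27/2)*210)) = -30683/(48244 + (12 + 2835)) = -30683/(48244 + 2847) = -30683/51091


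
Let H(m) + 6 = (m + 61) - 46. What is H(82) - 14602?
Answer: -14511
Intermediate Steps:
H(m) = 9 + m (H(m) = -6 + ((m + 61) - 46) = -6 + ((61 + m) - 46) = -6 + (15 + m) = 9 + m)
H(82) - 14602 = (9 + 82) - 14602 = 91 - 14602 = -14511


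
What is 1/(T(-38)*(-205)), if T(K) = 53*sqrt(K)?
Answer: I*sqrt(38)/412870 ≈ 1.4931e-5*I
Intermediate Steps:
1/(T(-38)*(-205)) = 1/((53*sqrt(-38))*(-205)) = 1/((53*(I*sqrt(38)))*(-205)) = 1/((53*I*sqrt(38))*(-205)) = 1/(-10865*I*sqrt(38)) = I*sqrt(38)/412870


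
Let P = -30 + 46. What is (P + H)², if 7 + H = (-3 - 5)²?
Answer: 5329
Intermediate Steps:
H = 57 (H = -7 + (-3 - 5)² = -7 + (-8)² = -7 + 64 = 57)
P = 16
(P + H)² = (16 + 57)² = 73² = 5329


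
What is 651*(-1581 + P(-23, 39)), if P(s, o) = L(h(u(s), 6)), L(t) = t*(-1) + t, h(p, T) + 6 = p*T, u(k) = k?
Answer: -1029231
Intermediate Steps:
h(p, T) = -6 + T*p (h(p, T) = -6 + p*T = -6 + T*p)
L(t) = 0 (L(t) = -t + t = 0)
P(s, o) = 0
651*(-1581 + P(-23, 39)) = 651*(-1581 + 0) = 651*(-1581) = -1029231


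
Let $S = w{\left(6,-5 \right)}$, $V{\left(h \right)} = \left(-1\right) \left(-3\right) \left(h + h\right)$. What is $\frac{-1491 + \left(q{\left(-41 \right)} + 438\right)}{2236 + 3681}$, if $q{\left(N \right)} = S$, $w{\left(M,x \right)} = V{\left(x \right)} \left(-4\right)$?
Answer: $- \frac{933}{5917} \approx -0.15768$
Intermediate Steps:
$V{\left(h \right)} = 6 h$ ($V{\left(h \right)} = 3 \cdot 2 h = 6 h$)
$w{\left(M,x \right)} = - 24 x$ ($w{\left(M,x \right)} = 6 x \left(-4\right) = - 24 x$)
$S = 120$ ($S = \left(-24\right) \left(-5\right) = 120$)
$q{\left(N \right)} = 120$
$\frac{-1491 + \left(q{\left(-41 \right)} + 438\right)}{2236 + 3681} = \frac{-1491 + \left(120 + 438\right)}{2236 + 3681} = \frac{-1491 + 558}{5917} = \left(-933\right) \frac{1}{5917} = - \frac{933}{5917}$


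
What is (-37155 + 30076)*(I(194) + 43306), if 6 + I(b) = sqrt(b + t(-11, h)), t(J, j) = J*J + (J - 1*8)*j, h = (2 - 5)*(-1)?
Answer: -306520700 - 7079*sqrt(258) ≈ -3.0663e+8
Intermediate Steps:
h = 3 (h = -3*(-1) = 3)
t(J, j) = J**2 + j*(-8 + J) (t(J, j) = J**2 + (J - 8)*j = J**2 + (-8 + J)*j = J**2 + j*(-8 + J))
I(b) = -6 + sqrt(64 + b) (I(b) = -6 + sqrt(b + ((-11)**2 - 8*3 - 11*3)) = -6 + sqrt(b + (121 - 24 - 33)) = -6 + sqrt(b + 64) = -6 + sqrt(64 + b))
(-37155 + 30076)*(I(194) + 43306) = (-37155 + 30076)*((-6 + sqrt(64 + 194)) + 43306) = -7079*((-6 + sqrt(258)) + 43306) = -7079*(43300 + sqrt(258)) = -306520700 - 7079*sqrt(258)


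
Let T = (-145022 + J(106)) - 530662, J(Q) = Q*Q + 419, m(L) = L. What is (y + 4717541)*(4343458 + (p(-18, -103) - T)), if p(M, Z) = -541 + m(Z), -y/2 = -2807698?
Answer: 51735393287891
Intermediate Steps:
y = 5615396 (y = -2*(-2807698) = 5615396)
J(Q) = 419 + Q² (J(Q) = Q² + 419 = 419 + Q²)
T = -664029 (T = (-145022 + (419 + 106²)) - 530662 = (-145022 + (419 + 11236)) - 530662 = (-145022 + 11655) - 530662 = -133367 - 530662 = -664029)
p(M, Z) = -541 + Z
(y + 4717541)*(4343458 + (p(-18, -103) - T)) = (5615396 + 4717541)*(4343458 + ((-541 - 103) - 1*(-664029))) = 10332937*(4343458 + (-644 + 664029)) = 10332937*(4343458 + 663385) = 10332937*5006843 = 51735393287891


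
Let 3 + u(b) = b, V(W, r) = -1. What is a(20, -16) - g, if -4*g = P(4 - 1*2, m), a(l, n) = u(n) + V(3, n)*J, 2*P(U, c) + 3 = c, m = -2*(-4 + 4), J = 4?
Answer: -187/8 ≈ -23.375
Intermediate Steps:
u(b) = -3 + b
m = 0 (m = -2*0 = 0)
P(U, c) = -3/2 + c/2
a(l, n) = -7 + n (a(l, n) = (-3 + n) - 1*4 = (-3 + n) - 4 = -7 + n)
g = 3/8 (g = -(-3/2 + (½)*0)/4 = -(-3/2 + 0)/4 = -¼*(-3/2) = 3/8 ≈ 0.37500)
a(20, -16) - g = (-7 - 16) - 1*3/8 = -23 - 3/8 = -187/8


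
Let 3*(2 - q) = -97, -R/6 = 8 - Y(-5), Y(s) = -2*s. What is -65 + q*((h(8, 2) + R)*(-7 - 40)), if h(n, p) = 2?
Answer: -67969/3 ≈ -22656.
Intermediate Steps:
R = 12 (R = -6*(8 - (-2)*(-5)) = -6*(8 - 1*10) = -6*(8 - 10) = -6*(-2) = 12)
q = 103/3 (q = 2 - ⅓*(-97) = 2 + 97/3 = 103/3 ≈ 34.333)
-65 + q*((h(8, 2) + R)*(-7 - 40)) = -65 + 103*((2 + 12)*(-7 - 40))/3 = -65 + 103*(14*(-47))/3 = -65 + (103/3)*(-658) = -65 - 67774/3 = -67969/3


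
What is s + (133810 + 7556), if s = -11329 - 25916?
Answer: 104121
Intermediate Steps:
s = -37245
s + (133810 + 7556) = -37245 + (133810 + 7556) = -37245 + 141366 = 104121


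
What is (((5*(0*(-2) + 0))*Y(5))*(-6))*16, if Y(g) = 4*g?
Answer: 0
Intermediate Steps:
(((5*(0*(-2) + 0))*Y(5))*(-6))*16 = (((5*(0*(-2) + 0))*(4*5))*(-6))*16 = (((5*(0 + 0))*20)*(-6))*16 = (((5*0)*20)*(-6))*16 = ((0*20)*(-6))*16 = (0*(-6))*16 = 0*16 = 0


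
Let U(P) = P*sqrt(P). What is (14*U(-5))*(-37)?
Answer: 2590*I*sqrt(5) ≈ 5791.4*I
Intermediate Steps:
U(P) = P**(3/2)
(14*U(-5))*(-37) = (14*(-5)**(3/2))*(-37) = (14*(-5*I*sqrt(5)))*(-37) = -70*I*sqrt(5)*(-37) = 2590*I*sqrt(5)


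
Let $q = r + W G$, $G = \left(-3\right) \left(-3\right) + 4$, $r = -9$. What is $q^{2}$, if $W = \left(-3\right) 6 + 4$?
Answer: $36481$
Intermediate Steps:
$W = -14$ ($W = -18 + 4 = -14$)
$G = 13$ ($G = 9 + 4 = 13$)
$q = -191$ ($q = -9 - 182 = -191$)
$q^{2} = \left(-191\right)^{2} = 36481$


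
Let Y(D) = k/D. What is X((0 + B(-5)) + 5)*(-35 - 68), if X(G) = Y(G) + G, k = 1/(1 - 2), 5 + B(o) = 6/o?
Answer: 1133/30 ≈ 37.767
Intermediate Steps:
B(o) = -5 + 6/o
k = -1 (k = 1/(-1) = -1)
Y(D) = -1/D
X(G) = G - 1/G (X(G) = -1/G + G = G - 1/G)
X((0 + B(-5)) + 5)*(-35 - 68) = (((0 + (-5 + 6/(-5))) + 5) - 1/((0 + (-5 + 6/(-5))) + 5))*(-35 - 68) = (((0 + (-5 + 6*(-⅕))) + 5) - 1/((0 + (-5 + 6*(-⅕))) + 5))*(-103) = (((0 + (-5 - 6/5)) + 5) - 1/((0 + (-5 - 6/5)) + 5))*(-103) = (((0 - 31/5) + 5) - 1/((0 - 31/5) + 5))*(-103) = ((-31/5 + 5) - 1/(-31/5 + 5))*(-103) = (-6/5 - 1/(-6/5))*(-103) = (-6/5 - 1*(-⅚))*(-103) = (-6/5 + ⅚)*(-103) = -11/30*(-103) = 1133/30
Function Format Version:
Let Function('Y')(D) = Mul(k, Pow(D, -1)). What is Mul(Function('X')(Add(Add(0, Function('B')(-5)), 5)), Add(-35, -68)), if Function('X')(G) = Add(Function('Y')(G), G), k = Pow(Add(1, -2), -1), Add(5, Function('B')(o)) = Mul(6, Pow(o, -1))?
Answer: Rational(1133, 30) ≈ 37.767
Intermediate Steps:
Function('B')(o) = Add(-5, Mul(6, Pow(o, -1)))
k = -1 (k = Pow(-1, -1) = -1)
Function('Y')(D) = Mul(-1, Pow(D, -1))
Function('X')(G) = Add(G, Mul(-1, Pow(G, -1))) (Function('X')(G) = Add(Mul(-1, Pow(G, -1)), G) = Add(G, Mul(-1, Pow(G, -1))))
Mul(Function('X')(Add(Add(0, Function('B')(-5)), 5)), Add(-35, -68)) = Mul(Add(Add(Add(0, Add(-5, Mul(6, Pow(-5, -1)))), 5), Mul(-1, Pow(Add(Add(0, Add(-5, Mul(6, Pow(-5, -1)))), 5), -1))), Add(-35, -68)) = Mul(Add(Add(Add(0, Add(-5, Mul(6, Rational(-1, 5)))), 5), Mul(-1, Pow(Add(Add(0, Add(-5, Mul(6, Rational(-1, 5)))), 5), -1))), -103) = Mul(Add(Add(Add(0, Add(-5, Rational(-6, 5))), 5), Mul(-1, Pow(Add(Add(0, Add(-5, Rational(-6, 5))), 5), -1))), -103) = Mul(Add(Add(Add(0, Rational(-31, 5)), 5), Mul(-1, Pow(Add(Add(0, Rational(-31, 5)), 5), -1))), -103) = Mul(Add(Add(Rational(-31, 5), 5), Mul(-1, Pow(Add(Rational(-31, 5), 5), -1))), -103) = Mul(Add(Rational(-6, 5), Mul(-1, Pow(Rational(-6, 5), -1))), -103) = Mul(Add(Rational(-6, 5), Mul(-1, Rational(-5, 6))), -103) = Mul(Add(Rational(-6, 5), Rational(5, 6)), -103) = Mul(Rational(-11, 30), -103) = Rational(1133, 30)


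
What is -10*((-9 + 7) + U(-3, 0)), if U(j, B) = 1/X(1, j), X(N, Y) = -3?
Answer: 70/3 ≈ 23.333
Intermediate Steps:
U(j, B) = -⅓ (U(j, B) = 1/(-3) = -⅓)
-10*((-9 + 7) + U(-3, 0)) = -10*((-9 + 7) - ⅓) = -10*(-2 - ⅓) = -10*(-7/3) = 70/3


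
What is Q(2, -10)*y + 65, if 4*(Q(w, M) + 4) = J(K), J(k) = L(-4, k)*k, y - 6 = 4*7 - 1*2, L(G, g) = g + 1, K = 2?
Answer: -15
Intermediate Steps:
L(G, g) = 1 + g
y = 32 (y = 6 + (4*7 - 1*2) = 6 + (28 - 2) = 6 + 26 = 32)
J(k) = k*(1 + k) (J(k) = (1 + k)*k = k*(1 + k))
Q(w, M) = -5/2 (Q(w, M) = -4 + (2*(1 + 2))/4 = -4 + (2*3)/4 = -4 + (¼)*6 = -4 + 3/2 = -5/2)
Q(2, -10)*y + 65 = -5/2*32 + 65 = -80 + 65 = -15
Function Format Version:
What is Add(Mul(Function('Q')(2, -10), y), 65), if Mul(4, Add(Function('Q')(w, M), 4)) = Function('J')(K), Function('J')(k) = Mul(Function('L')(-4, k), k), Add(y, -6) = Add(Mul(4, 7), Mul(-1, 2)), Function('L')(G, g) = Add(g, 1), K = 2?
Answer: -15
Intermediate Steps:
Function('L')(G, g) = Add(1, g)
y = 32 (y = Add(6, Add(Mul(4, 7), Mul(-1, 2))) = Add(6, Add(28, -2)) = Add(6, 26) = 32)
Function('J')(k) = Mul(k, Add(1, k)) (Function('J')(k) = Mul(Add(1, k), k) = Mul(k, Add(1, k)))
Function('Q')(w, M) = Rational(-5, 2) (Function('Q')(w, M) = Add(-4, Mul(Rational(1, 4), Mul(2, Add(1, 2)))) = Add(-4, Mul(Rational(1, 4), Mul(2, 3))) = Add(-4, Mul(Rational(1, 4), 6)) = Add(-4, Rational(3, 2)) = Rational(-5, 2))
Add(Mul(Function('Q')(2, -10), y), 65) = Add(Mul(Rational(-5, 2), 32), 65) = Add(-80, 65) = -15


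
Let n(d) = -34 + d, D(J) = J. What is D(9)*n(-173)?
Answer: -1863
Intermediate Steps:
D(9)*n(-173) = 9*(-34 - 173) = 9*(-207) = -1863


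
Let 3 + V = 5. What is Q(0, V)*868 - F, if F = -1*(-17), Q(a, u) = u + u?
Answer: 3455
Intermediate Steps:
V = 2 (V = -3 + 5 = 2)
Q(a, u) = 2*u
F = 17
Q(0, V)*868 - F = (2*2)*868 - 1*17 = 4*868 - 17 = 3472 - 17 = 3455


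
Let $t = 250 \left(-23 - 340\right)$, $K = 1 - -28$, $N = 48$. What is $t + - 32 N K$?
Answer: $-135294$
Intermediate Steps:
$K = 29$ ($K = 1 + 28 = 29$)
$t = -90750$ ($t = 250 \left(-363\right) = -90750$)
$t + - 32 N K = -90750 + \left(-32\right) 48 \cdot 29 = -90750 - 44544 = -135294$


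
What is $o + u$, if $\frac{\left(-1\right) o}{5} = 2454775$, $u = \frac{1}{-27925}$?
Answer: $- \frac{342747959376}{27925} \approx -1.2274 \cdot 10^{7}$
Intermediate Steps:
$u = - \frac{1}{27925} \approx -3.581 \cdot 10^{-5}$
$o = -12273875$ ($o = \left(-5\right) 2454775 = -12273875$)
$o + u = -12273875 - \frac{1}{27925} = - \frac{342747959376}{27925}$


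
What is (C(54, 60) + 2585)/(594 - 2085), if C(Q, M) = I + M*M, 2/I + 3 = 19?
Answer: -49481/11928 ≈ -4.1483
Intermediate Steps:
I = ⅛ (I = 2/(-3 + 19) = 2/16 = 2*(1/16) = ⅛ ≈ 0.12500)
C(Q, M) = ⅛ + M² (C(Q, M) = ⅛ + M*M = ⅛ + M²)
(C(54, 60) + 2585)/(594 - 2085) = ((⅛ + 60²) + 2585)/(594 - 2085) = ((⅛ + 3600) + 2585)/(-1491) = (28801/8 + 2585)*(-1/1491) = (49481/8)*(-1/1491) = -49481/11928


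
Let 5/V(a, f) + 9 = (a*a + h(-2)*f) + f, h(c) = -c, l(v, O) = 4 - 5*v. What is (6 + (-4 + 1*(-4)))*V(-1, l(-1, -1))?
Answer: -10/19 ≈ -0.52632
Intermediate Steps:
V(a, f) = 5/(-9 + a² + 3*f) (V(a, f) = 5/(-9 + ((a*a + (-1*(-2))*f) + f)) = 5/(-9 + ((a² + 2*f) + f)) = 5/(-9 + (a² + 3*f)) = 5/(-9 + a² + 3*f))
(6 + (-4 + 1*(-4)))*V(-1, l(-1, -1)) = (6 + (-4 + 1*(-4)))*(5/(-9 + (-1)² + 3*(4 - 5*(-1)))) = (6 + (-4 - 4))*(5/(-9 + 1 + 3*(4 + 5))) = (6 - 8)*(5/(-9 + 1 + 3*9)) = -10/(-9 + 1 + 27) = -10/19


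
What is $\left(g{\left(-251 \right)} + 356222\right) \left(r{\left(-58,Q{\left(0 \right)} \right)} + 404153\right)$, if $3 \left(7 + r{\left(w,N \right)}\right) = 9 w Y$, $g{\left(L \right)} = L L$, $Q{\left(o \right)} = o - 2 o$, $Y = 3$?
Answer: $169208464152$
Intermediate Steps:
$Q{\left(o \right)} = - o$
$g{\left(L \right)} = L^{2}$
$r{\left(w,N \right)} = -7 + 9 w$ ($r{\left(w,N \right)} = -7 + \frac{9 w 3}{3} = -7 + \frac{27 w}{3} = -7 + 9 w$)
$\left(g{\left(-251 \right)} + 356222\right) \left(r{\left(-58,Q{\left(0 \right)} \right)} + 404153\right) = \left(\left(-251\right)^{2} + 356222\right) \left(\left(-7 + 9 \left(-58\right)\right) + 404153\right) = \left(63001 + 356222\right) \left(\left(-7 - 522\right) + 404153\right) = 419223 \left(-529 + 404153\right) = 419223 \cdot 403624 = 169208464152$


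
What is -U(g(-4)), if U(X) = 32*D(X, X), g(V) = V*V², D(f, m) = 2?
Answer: -64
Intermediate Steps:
g(V) = V³
U(X) = 64 (U(X) = 32*2 = 64)
-U(g(-4)) = -1*64 = -64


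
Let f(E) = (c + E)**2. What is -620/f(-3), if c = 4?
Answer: -620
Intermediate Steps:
f(E) = (4 + E)**2
-620/f(-3) = -620/(4 - 3)**2 = -620/(1**2) = -620/1 = -620*1 = -620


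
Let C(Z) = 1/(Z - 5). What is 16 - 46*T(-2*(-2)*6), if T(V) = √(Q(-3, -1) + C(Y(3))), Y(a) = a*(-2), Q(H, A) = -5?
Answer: 16 - 92*I*√154/11 ≈ 16.0 - 103.79*I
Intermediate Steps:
Y(a) = -2*a
C(Z) = 1/(-5 + Z)
T(V) = 2*I*√154/11 (T(V) = √(-5 + 1/(-5 - 2*3)) = √(-5 + 1/(-5 - 6)) = √(-5 + 1/(-11)) = √(-5 - 1/11) = √(-56/11) = 2*I*√154/11)
16 - 46*T(-2*(-2)*6) = 16 - 92*I*√154/11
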